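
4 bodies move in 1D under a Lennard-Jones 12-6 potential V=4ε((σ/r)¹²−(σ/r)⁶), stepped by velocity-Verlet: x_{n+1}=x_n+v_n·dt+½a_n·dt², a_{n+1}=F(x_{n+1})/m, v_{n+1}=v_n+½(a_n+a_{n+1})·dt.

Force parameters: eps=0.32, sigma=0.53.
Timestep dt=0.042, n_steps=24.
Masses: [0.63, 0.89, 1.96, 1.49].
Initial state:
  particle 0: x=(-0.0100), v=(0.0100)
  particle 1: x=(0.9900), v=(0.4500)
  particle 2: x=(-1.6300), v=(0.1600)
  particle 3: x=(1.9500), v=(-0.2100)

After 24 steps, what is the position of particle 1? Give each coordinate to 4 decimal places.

step 0: x0=(-0.0100) x1=(0.9900) x2=(-1.6300) x3=(1.9500)
step 1: x0=(-0.0094) x1=(1.0090) x2=(-1.6233) x3=(1.9411)
step 2: x0=(-0.0083) x1=(1.0281) x2=(-1.6165) x3=(1.9318)
step 3: x0=(-0.0069) x1=(1.0477) x2=(-1.6098) x3=(1.9222)
step 4: x0=(-0.0053) x1=(1.0678) x2=(-1.6031) x3=(1.9121)
step 5: x0=(-0.0033) x1=(1.0887) x2=(-1.5963) x3=(1.9014)
step 6: x0=(-0.0011) x1=(1.1106) x2=(-1.5896) x3=(1.8900)
step 7: x0=(0.0013) x1=(1.1339) x2=(-1.5828) x3=(1.8776)
step 8: x0=(0.0039) x1=(1.1590) x2=(-1.5761) x3=(1.8641)
step 9: x0=(0.0066) x1=(1.1866) x2=(-1.5693) x3=(1.8491)
step 10: x0=(0.0095) x1=(1.2168) x2=(-1.5625) x3=(1.8324)
step 11: x0=(0.0125) x1=(1.2489) x2=(-1.5557) x3=(1.8145)
step 12: x0=(0.0155) x1=(1.2744) x2=(-1.5489) x3=(1.8005)
step 13: x0=(0.0187) x1=(1.2669) x2=(-1.5421) x3=(1.8062)
step 14: x0=(0.0219) x1=(1.2389) x2=(-1.5353) x3=(1.8241)
step 15: x0=(0.0253) x1=(1.2094) x2=(-1.5285) x3=(1.8428)
step 16: x0=(0.0288) x1=(1.1823) x2=(-1.5217) x3=(1.8601)
step 17: x0=(0.0324) x1=(1.1579) x2=(-1.5149) x3=(1.8756)
step 18: x0=(0.0362) x1=(1.1357) x2=(-1.5080) x3=(1.8898)
step 19: x0=(0.0403) x1=(1.1152) x2=(-1.5012) x3=(1.9028)
step 20: x0=(0.0446) x1=(1.0959) x2=(-1.4944) x3=(1.9150)
step 21: x0=(0.0492) x1=(1.0775) x2=(-1.4875) x3=(1.9264)
step 22: x0=(0.0542) x1=(1.0599) x2=(-1.4806) x3=(1.9374)
step 23: x0=(0.0596) x1=(1.0426) x2=(-1.4738) x3=(1.9478)
step 24: x0=(0.0655) x1=(1.0257) x2=(-1.4669) x3=(1.9579)

(1.0257)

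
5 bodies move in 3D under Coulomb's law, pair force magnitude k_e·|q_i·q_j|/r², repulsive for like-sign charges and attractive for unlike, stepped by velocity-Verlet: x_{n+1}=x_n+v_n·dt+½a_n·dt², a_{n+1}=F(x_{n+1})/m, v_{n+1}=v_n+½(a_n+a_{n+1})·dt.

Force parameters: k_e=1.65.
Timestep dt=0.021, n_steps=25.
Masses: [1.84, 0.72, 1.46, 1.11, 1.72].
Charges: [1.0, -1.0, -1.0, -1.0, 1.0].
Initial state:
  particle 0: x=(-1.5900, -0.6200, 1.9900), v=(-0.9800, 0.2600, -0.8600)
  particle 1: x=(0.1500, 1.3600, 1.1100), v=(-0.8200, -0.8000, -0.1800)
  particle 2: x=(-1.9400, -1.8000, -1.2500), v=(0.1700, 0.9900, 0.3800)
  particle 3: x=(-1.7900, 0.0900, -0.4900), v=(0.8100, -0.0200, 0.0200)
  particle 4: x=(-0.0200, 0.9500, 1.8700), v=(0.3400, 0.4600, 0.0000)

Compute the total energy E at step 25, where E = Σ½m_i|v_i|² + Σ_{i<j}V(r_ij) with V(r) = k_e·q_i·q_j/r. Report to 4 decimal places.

step 0: x0=(-1.5900, -0.6200, 1.9900) x1=(0.1500, 1.3600, 1.1100) x2=(-1.9400, -1.8000, -1.2500) x3=(-1.7900, 0.0900, -0.4900) x4=(-0.0200, 0.9500, 1.8700)
step 1: x0=(-1.6106, -0.6145, 1.9719) x1=(0.1327, 1.3429, 1.1069) x2=(-1.9364, -1.7793, -1.2420) x3=(-1.7730, 0.0896, -0.4895) x4=(-0.0128, 0.9598, 1.8697)
step 2: x0=(-1.6312, -0.6091, 1.9537) x1=(0.1151, 1.3252, 1.1050) x2=(-1.9329, -1.7586, -1.2340) x3=(-1.7560, 0.0894, -0.4888) x4=(-0.0055, 0.9699, 1.8689)
step 3: x0=(-1.6519, -0.6037, 1.9354) x1=(0.0974, 1.3069, 1.1046) x2=(-1.9293, -1.7381, -1.2261) x3=(-1.7390, 0.0892, -0.4880) x4=(0.0020, 0.9803, 1.8675)
step 4: x0=(-1.6726, -0.5983, 1.9169) x1=(0.0796, 1.2881, 1.1057) x2=(-1.9258, -1.7177, -1.2181) x3=(-1.7220, 0.0891, -0.4870) x4=(0.0095, 0.9909, 1.8655)
step 5: x0=(-1.6933, -0.5928, 1.8984) x1=(0.0617, 1.2687, 1.1083) x2=(-1.9223, -1.6973, -1.2101) x3=(-1.7049, 0.0892, -0.4859) x4=(0.0171, 1.0018, 1.8629)
step 6: x0=(-1.7140, -0.5874, 1.8798) x1=(0.0437, 1.2488, 1.1125) x2=(-1.9187, -1.6771, -1.2022) x3=(-1.6879, 0.0894, -0.4846) x4=(0.0248, 1.0129, 1.8596)
step 7: x0=(-1.7347, -0.5820, 1.8610) x1=(0.0257, 1.2284, 1.1185) x2=(-1.9152, -1.6570, -1.1942) x3=(-1.6709, 0.0896, -0.4831) x4=(0.0325, 1.0243, 1.8556)
step 8: x0=(-1.7555, -0.5766, 1.8421) x1=(0.0077, 1.2075, 1.1263) x2=(-1.9118, -1.6371, -1.1863) x3=(-1.6539, 0.0900, -0.4814) x4=(0.0402, 1.0359, 1.8509)
step 9: x0=(-1.7762, -0.5712, 1.8232) x1=(-0.0101, 1.1863, 1.1361) x2=(-1.9083, -1.6172, -1.1783) x3=(-1.6369, 0.0905, -0.4796) x4=(0.0479, 1.0476, 1.8453)
step 10: x0=(-1.7970, -0.5658, 1.8040) x1=(-0.0278, 1.1647, 1.1479) x2=(-1.9049, -1.5975, -1.1704) x3=(-1.6199, 0.0912, -0.4776) x4=(0.0555, 1.0596, 1.8390)
step 11: x0=(-1.8178, -0.5604, 1.7848) x1=(-0.0452, 1.1427, 1.1619) x2=(-1.9015, -1.5779, -1.1625) x3=(-1.6029, 0.0919, -0.4755) x4=(0.0631, 1.0717, 1.8317)
step 12: x0=(-1.8385, -0.5550, 1.7655) x1=(-0.0623, 1.1206, 1.1782) x2=(-1.8981, -1.5584, -1.1546) x3=(-1.5860, 0.0928, -0.4731) x4=(0.0705, 1.0839, 1.8235)
step 13: x0=(-1.8593, -0.5496, 1.7460) x1=(-0.0788, 1.0983, 1.1969) x2=(-1.8947, -1.5390, -1.1467) x3=(-1.5690, 0.0938, -0.4706) x4=(0.0778, 1.0962, 1.8143)
step 14: x0=(-1.8801, -0.5442, 1.7264) x1=(-0.0947, 1.0760, 1.2183) x2=(-1.8914, -1.5198, -1.1388) x3=(-1.5520, 0.0949, -0.4679) x4=(0.0848, 1.1085, 1.8040)
step 15: x0=(-1.9008, -0.5387, 1.7067) x1=(-0.1099, 1.0539, 1.2424) x2=(-1.8881, -1.5007, -1.1309) x3=(-1.5350, 0.0962, -0.4651) x4=(0.0915, 1.1208, 1.7926)
step 16: x0=(-1.9215, -0.5333, 1.6868) x1=(-0.1240, 1.0321, 1.2694) x2=(-1.8848, -1.4817, -1.1230) x3=(-1.5181, 0.0976, -0.4621) x4=(0.0978, 1.1329, 1.7801)
step 17: x0=(-1.9423, -0.5278, 1.6668) x1=(-0.1369, 1.0109, 1.2994) x2=(-1.8816, -1.4629, -1.1151) x3=(-1.5011, 0.0992, -0.4589) x4=(0.1036, 1.1448, 1.7663)
step 18: x0=(-1.9629, -0.5223, 1.6467) x1=(-0.1483, 0.9905, 1.3326) x2=(-1.8784, -1.4442, -1.1073) x3=(-1.4841, 0.1009, -0.4555) x4=(0.1088, 1.1563, 1.7512)
step 19: x0=(-1.9836, -0.5168, 1.6265) x1=(-0.1578, 0.9713, 1.3691) x2=(-1.8753, -1.4256, -1.0994) x3=(-1.4671, 0.1027, -0.4519) x4=(0.1132, 1.1674, 1.7347)
step 20: x0=(-2.0042, -0.5113, 1.6061) x1=(-0.1651, 0.9537, 1.4088) x2=(-1.8722, -1.4072, -1.0916) x3=(-1.4502, 0.1047, -0.4482) x4=(0.1166, 1.1778, 1.7170)
step 21: x0=(-2.0248, -0.5058, 1.5856) x1=(-0.1697, 0.9382, 1.4516) x2=(-1.8691, -1.3889, -1.0838) x3=(-1.4332, 0.1068, -0.4442) x4=(0.1190, 1.1872, 1.6980)
step 22: x0=(-2.0454, -0.5002, 1.5650) x1=(-0.1712, 0.9255, 1.4972) x2=(-1.8661, -1.3707, -1.0760) x3=(-1.4162, 0.1091, -0.4401) x4=(0.1200, 1.1956, 1.6778)
step 23: x0=(-2.0659, -0.4946, 1.5442) x1=(-0.1692, 0.9160, 1.5453) x2=(-1.8632, -1.3527, -1.0682) x3=(-1.3992, 0.1116, -0.4358) x4=(0.1196, 1.2026, 1.6566)
step 24: x0=(-2.0864, -0.4891, 1.5234) x1=(-0.1634, 0.9103, 1.5950) x2=(-1.8603, -1.3349, -1.0604) x3=(-1.3822, 0.1143, -0.4313) x4=(0.1175, 1.2080, 1.6348)
step 25: x0=(-2.1068, -0.4834, 1.5023) x1=(-0.1535, 0.9090, 1.6455) x2=(-1.8575, -1.3172, -1.0526) x3=(-1.3652, 0.1171, -0.4266) x4=(0.1138, 1.2115, 1.6127)
step 0 velocities: v0=(-0.9800, 0.2600, -0.8600) v1=(-0.8200, -0.8000, -0.1800) v2=(0.1700, 0.9900, 0.3800) v3=(0.8100, -0.0200, 0.0200) v4=(0.3400, 0.4600, 0.0000)
step 0: KE=3.5983, PE=-1.9743, E=1.6240
step 25 velocities: v0=(-0.9710, 0.2673, -1.0035) v1=(0.5670, 0.0451, 2.3952) v2=(0.1329, 0.8404, 0.3700) v3=(0.8117, 0.1380, 0.2281) v4=(-0.2198, 0.1234, -1.0503)
step 25: KE=6.0783, PE=-4.4621, E=1.6162

1.6162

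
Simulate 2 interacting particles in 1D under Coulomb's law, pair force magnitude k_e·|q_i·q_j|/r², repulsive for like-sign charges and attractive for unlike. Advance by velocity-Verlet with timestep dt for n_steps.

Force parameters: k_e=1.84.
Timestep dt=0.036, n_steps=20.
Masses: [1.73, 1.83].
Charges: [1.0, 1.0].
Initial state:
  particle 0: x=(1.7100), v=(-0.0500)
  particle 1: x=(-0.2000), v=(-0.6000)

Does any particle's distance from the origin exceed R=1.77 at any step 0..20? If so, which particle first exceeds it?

step 0: x0=(1.7100) x1=(-0.2000)
step 1: x0=(1.7084) x1=(-0.2218)
step 2: x0=(1.7071) x1=(-0.2439)
step 3: x0=(1.7063) x1=(-0.2664)
step 4: x0=(1.7057) x1=(-0.2892)
step 5: x0=(1.7056) x1=(-0.3123)
step 6: x0=(1.7057) x1=(-0.3358)
step 7: x0=(1.7062) x1=(-0.3595)
step 8: x0=(1.7070) x1=(-0.3836)
step 9: x0=(1.7082) x1=(-0.4080)
step 10: x0=(1.7096) x1=(-0.4326)
step 11: x0=(1.7113) x1=(-0.4576)
step 12: x0=(1.7134) x1=(-0.4828)
step 13: x0=(1.7157) x1=(-0.5083)
step 14: x0=(1.7183) x1=(-0.5340)
step 15: x0=(1.7211) x1=(-0.5601)
step 16: x0=(1.7243) x1=(-0.5863)
step 17: x0=(1.7277) x1=(-0.6128)
step 18: x0=(1.7313) x1=(-0.6396)
step 19: x0=(1.7352) x1=(-0.6665)
step 20: x0=(1.7393) x1=(-0.6937)

no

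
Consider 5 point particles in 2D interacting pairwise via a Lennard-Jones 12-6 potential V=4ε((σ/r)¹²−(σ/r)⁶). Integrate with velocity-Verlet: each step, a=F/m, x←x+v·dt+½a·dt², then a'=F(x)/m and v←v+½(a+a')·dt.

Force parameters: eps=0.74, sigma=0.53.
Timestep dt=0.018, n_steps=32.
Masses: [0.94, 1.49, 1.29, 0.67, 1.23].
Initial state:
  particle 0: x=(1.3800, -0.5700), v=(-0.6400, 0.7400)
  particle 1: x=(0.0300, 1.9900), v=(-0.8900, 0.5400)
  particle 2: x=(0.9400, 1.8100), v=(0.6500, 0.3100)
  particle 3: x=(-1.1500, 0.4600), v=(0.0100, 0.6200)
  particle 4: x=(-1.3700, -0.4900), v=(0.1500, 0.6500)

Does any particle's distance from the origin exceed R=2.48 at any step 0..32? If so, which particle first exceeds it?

step 0: x0=(1.3800, -0.5700) x1=(0.0300, 1.9900) x2=(0.9400, 1.8100) x3=(-1.1500, 0.4600) x4=(-1.3700, -0.4900)
step 1: x0=(1.3685, -0.5567) x1=(0.0140, 1.9997) x2=(0.9516, 1.8156) x3=(-1.1498, 0.4711) x4=(-1.3673, -0.4782)
step 2: x0=(1.3570, -0.5434) x1=(-0.0018, 2.0094) x2=(0.9631, 1.8212) x3=(-1.1497, 0.4819) x4=(-1.3645, -0.4664)
step 3: x0=(1.3454, -0.5300) x1=(-0.0176, 2.0191) x2=(0.9745, 1.8269) x3=(-1.1497, 0.4925) x4=(-1.3618, -0.4544)
step 4: x0=(1.3339, -0.5167) x1=(-0.0332, 2.0287) x2=(0.9858, 1.8325) x3=(-1.1497, 0.5030) x4=(-1.3590, -0.4423)
step 5: x0=(1.3224, -0.5034) x1=(-0.0489, 2.0383) x2=(0.9971, 1.8382) x3=(-1.1497, 0.5132) x4=(-1.3562, -0.4300)
step 6: x0=(1.3109, -0.4901) x1=(-0.0644, 2.0480) x2=(1.0082, 1.8439) x3=(-1.1498, 0.5231) x4=(-1.3533, -0.4177)
step 7: x0=(1.2994, -0.4767) x1=(-0.0800, 2.0576) x2=(1.0194, 1.8495) x3=(-1.1499, 0.5329) x4=(-1.3504, -0.4052)
step 8: x0=(1.2878, -0.4634) x1=(-0.0954, 2.0672) x2=(1.0304, 1.8552) x3=(-1.1501, 0.5424) x4=(-1.3475, -0.3926)
step 9: x0=(1.2763, -0.4501) x1=(-0.1109, 2.0768) x2=(1.0415, 1.8610) x3=(-1.1503, 0.5517) x4=(-1.3446, -0.3799)
step 10: x0=(1.2648, -0.4368) x1=(-0.1263, 2.0864) x2=(1.0525, 1.8667) x3=(-1.1506, 0.5607) x4=(-1.3417, -0.3670)
step 11: x0=(1.2533, -0.4235) x1=(-0.1417, 2.0960) x2=(1.0635, 1.8724) x3=(-1.1509, 0.5695) x4=(-1.3387, -0.3540)
step 12: x0=(1.2417, -0.4101) x1=(-0.1571, 2.1056) x2=(1.0744, 1.8781) x3=(-1.1513, 0.5780) x4=(-1.3357, -0.3408)
step 13: x0=(1.2302, -0.3968) x1=(-0.1725, 2.1152) x2=(1.0854, 1.8838) x3=(-1.1517, 0.5862) x4=(-1.3326, -0.3275)
step 14: x0=(1.2187, -0.3835) x1=(-0.1879, 2.1247) x2=(1.0963, 1.8895) x3=(-1.1522, 0.5942) x4=(-1.3295, -0.3141)
step 15: x0=(1.2072, -0.3701) x1=(-0.2032, 2.1343) x2=(1.1072, 1.8953) x3=(-1.1527, 0.6019) x4=(-1.3264, -0.3005)
step 16: x0=(1.1956, -0.3568) x1=(-0.2185, 2.1439) x2=(1.1181, 1.9010) x3=(-1.1533, 0.6092) x4=(-1.3233, -0.2867)
step 17: x0=(1.1841, -0.3435) x1=(-0.2339, 2.1534) x2=(1.1290, 1.9067) x3=(-1.1540, 0.6162) x4=(-1.3201, -0.2727)
step 18: x0=(1.1726, -0.3302) x1=(-0.2492, 2.1630) x2=(1.1399, 1.9125) x3=(-1.1547, 0.6229) x4=(-1.3169, -0.2585)
step 19: x0=(1.1611, -0.3168) x1=(-0.2645, 2.1726) x2=(1.1507, 1.9182) x3=(-1.1555, 0.6292) x4=(-1.3136, -0.2442)
step 20: x0=(1.1495, -0.3035) x1=(-0.2798, 2.1821) x2=(1.1616, 1.9239) x3=(-1.1563, 0.6352) x4=(-1.3104, -0.2296)
step 21: x0=(1.1380, -0.2902) x1=(-0.2951, 2.1917) x2=(1.1724, 1.9297) x3=(-1.1573, 0.6407) x4=(-1.3070, -0.2148)
step 22: x0=(1.1265, -0.2768) x1=(-0.3104, 2.2012) x2=(1.1833, 1.9354) x3=(-1.1583, 0.6457) x4=(-1.3037, -0.1997)
step 23: x0=(1.1149, -0.2635) x1=(-0.3257, 2.2108) x2=(1.1941, 1.9411) x3=(-1.1594, 0.6503) x4=(-1.3002, -0.1844)
step 24: x0=(1.1034, -0.2502) x1=(-0.3410, 2.2203) x2=(1.2050, 1.9469) x3=(-1.1605, 0.6544) x4=(-1.2968, -0.1688)
step 25: x0=(1.0919, -0.2368) x1=(-0.3563, 2.2299) x2=(1.2158, 1.9526) x3=(-1.1618, 0.6578) x4=(-1.2932, -0.1529)
step 26: x0=(1.0803, -0.2235) x1=(-0.3715, 2.2394) x2=(1.2266, 1.9583) x3=(-1.1632, 0.6607) x4=(-1.2897, -0.1366)
step 27: x0=(1.0688, -0.2102) x1=(-0.3868, 2.2490) x2=(1.2374, 1.9641) x3=(-1.1647, 0.6628) x4=(-1.2860, -0.1200)
step 28: x0=(1.0573, -0.1968) x1=(-0.4021, 2.2585) x2=(1.2483, 1.9698) x3=(-1.1663, 0.6642) x4=(-1.2823, -0.1029)
step 29: x0=(1.0458, -0.1835) x1=(-0.4174, 2.2681) x2=(1.2591, 1.9756) x3=(-1.1680, 0.6646) x4=(-1.2785, -0.0853)
step 30: x0=(1.0342, -0.1702) x1=(-0.4327, 2.2776) x2=(1.2699, 1.9813) x3=(-1.1699, 0.6641) x4=(-1.2747, -0.0672)
step 31: x0=(1.0227, -0.1568) x1=(-0.4479, 2.2871) x2=(1.2807, 1.9870) x3=(-1.1719, 0.6624) x4=(-1.2707, -0.0485)
step 32: x0=(1.0112, -0.1435) x1=(-0.4632, 2.2967) x2=(1.2915, 1.9928) x3=(-1.1741, 0.6595) x4=(-1.2667, -0.0290)

no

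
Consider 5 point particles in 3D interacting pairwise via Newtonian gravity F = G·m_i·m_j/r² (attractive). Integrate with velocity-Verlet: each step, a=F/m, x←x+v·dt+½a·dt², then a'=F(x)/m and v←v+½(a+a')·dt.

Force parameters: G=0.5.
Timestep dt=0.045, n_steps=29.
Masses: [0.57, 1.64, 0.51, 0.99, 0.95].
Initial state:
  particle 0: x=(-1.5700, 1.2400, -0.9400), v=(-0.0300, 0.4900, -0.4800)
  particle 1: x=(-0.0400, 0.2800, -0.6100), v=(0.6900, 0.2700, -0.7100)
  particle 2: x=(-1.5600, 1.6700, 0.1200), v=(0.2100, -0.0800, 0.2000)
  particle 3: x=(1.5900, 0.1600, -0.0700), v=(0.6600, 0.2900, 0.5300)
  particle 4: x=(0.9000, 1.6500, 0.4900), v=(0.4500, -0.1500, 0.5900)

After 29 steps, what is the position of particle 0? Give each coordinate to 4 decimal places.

step 0: x0=(-1.5700, 1.2400, -0.9400) x1=(-0.0400, 0.2800, -0.6100) x2=(-1.5600, 1.6700, 0.1200) x3=(1.5900, 0.1600, -0.0700) x4=(0.9000, 1.6500, 0.4900)
step 1: x0=(-1.5711, 1.2620, -0.9613) x1=(-0.0088, 0.2923, -0.6418) x2=(-1.5503, 1.6662, 0.1287) x3=(1.6193, 0.1732, -0.0462) x4=(0.9201, 1.6430, 0.5164)
step 2: x0=(-1.5715, 1.2839, -0.9821) x1=(0.0225, 0.3049, -0.6734) x2=(-1.5402, 1.6620, 0.1370) x3=(1.6479, 0.1868, -0.0225) x4=(0.9401, 1.6353, 0.5423)
step 3: x0=(-1.5714, 1.3056, -1.0025) x1=(0.0541, 0.3178, -0.7047) x2=(-1.5296, 1.6574, 0.1447) x3=(1.6758, 0.2007, 0.0011) x4=(0.9599, 1.6272, 0.5679)
step 4: x0=(-1.5708, 1.3272, -1.0223) x1=(0.0858, 0.3309, -0.7357) x2=(-1.5186, 1.6525, 0.1520) x3=(1.7030, 0.2150, 0.0246) x4=(0.9795, 1.6184, 0.5930)
step 5: x0=(-1.5696, 1.3486, -1.0416) x1=(0.1178, 0.3443, -0.7664) x2=(-1.5071, 1.6472, 0.1588) x3=(1.7295, 0.2296, 0.0480) x4=(0.9989, 1.6091, 0.6177)
step 6: x0=(-1.5679, 1.3699, -1.0605) x1=(0.1499, 0.3579, -0.7968) x2=(-1.4952, 1.6416, 0.1651) x3=(1.7553, 0.2446, 0.0713) x4=(1.0183, 1.5993, 0.6420)
step 7: x0=(-1.5657, 1.3911, -1.0789) x1=(0.1822, 0.3718, -0.8269) x2=(-1.4829, 1.6358, 0.1710) x3=(1.7804, 0.2599, 0.0944) x4=(1.0375, 1.5889, 0.6659)
step 8: x0=(-1.5630, 1.4121, -1.0969) x1=(0.2146, 0.3859, -0.8567) x2=(-1.4702, 1.6297, 0.1764) x3=(1.8049, 0.2756, 0.1175) x4=(1.0566, 1.5781, 0.6893)
step 9: x0=(-1.5597, 1.4329, -1.1145) x1=(0.2472, 0.4003, -0.8861) x2=(-1.4570, 1.6233, 0.1813) x3=(1.8287, 0.2916, 0.1404) x4=(1.0756, 1.5666, 0.7122)
step 10: x0=(-1.5560, 1.4536, -1.1317) x1=(0.2799, 0.4148, -0.9152) x2=(-1.4435, 1.6167, 0.1859) x3=(1.8519, 0.3080, 0.1631) x4=(1.0945, 1.5547, 0.7347)
step 11: x0=(-1.5518, 1.4741, -1.1484) x1=(0.3127, 0.4296, -0.9439) x2=(-1.4295, 1.6098, 0.1900) x3=(1.8744, 0.3247, 0.1858) x4=(1.1134, 1.5423, 0.7568)
step 12: x0=(-1.5471, 1.4945, -1.1648) x1=(0.3457, 0.4445, -0.9723) x2=(-1.4152, 1.6028, 0.1936) x3=(1.8963, 0.3419, 0.2083) x4=(1.1323, 1.5293, 0.7783)
step 13: x0=(-1.5420, 1.5147, -1.1808) x1=(0.3787, 0.4596, -1.0004) x2=(-1.4004, 1.5955, 0.1969) x3=(1.9176, 0.3594, 0.2306) x4=(1.1511, 1.5159, 0.7994)
step 14: x0=(-1.5364, 1.5347, -1.1964) x1=(0.4119, 0.4749, -1.0281) x2=(-1.3853, 1.5881, 0.1997) x3=(1.9383, 0.3772, 0.2529) x4=(1.1699, 1.5019, 0.8200)
step 15: x0=(-1.5303, 1.5545, -1.2117) x1=(0.4451, 0.4904, -1.0555) x2=(-1.3698, 1.5805, 0.2022) x3=(1.9583, 0.3955, 0.2751) x4=(1.1888, 1.4875, 0.8401)
step 16: x0=(-1.5238, 1.5742, -1.2266) x1=(0.4785, 0.5061, -1.0825) x2=(-1.3539, 1.5727, 0.2043) x3=(1.9777, 0.4142, 0.2971) x4=(1.2077, 1.4725, 0.8597)
step 17: x0=(-1.5169, 1.5937, -1.2412) x1=(0.5119, 0.5218, -1.1091) x2=(-1.3377, 1.5649, 0.2060) x3=(1.9965, 0.4332, 0.3191) x4=(1.2266, 1.4571, 0.8787)
step 18: x0=(-1.5096, 1.6130, -1.2554) x1=(0.5453, 0.5378, -1.1354) x2=(-1.3210, 1.5568, 0.2073) x3=(2.0147, 0.4526, 0.3409) x4=(1.2456, 1.4411, 0.8973)
step 19: x0=(-1.5018, 1.6322, -1.2693) x1=(0.5789, 0.5539, -1.1613) x2=(-1.3040, 1.5486, 0.2082) x3=(2.0322, 0.4725, 0.3627) x4=(1.2647, 1.4247, 0.9153)
step 20: x0=(-1.4937, 1.6512, -1.2829) x1=(0.6125, 0.5701, -1.1869) x2=(-1.2867, 1.5404, 0.2088) x3=(2.0492, 0.4928, 0.3844) x4=(1.2839, 1.4078, 0.9328)
step 21: x0=(-1.4851, 1.6700, -1.2962) x1=(0.6461, 0.5864, -1.2121) x2=(-1.2689, 1.5320, 0.2091) x3=(2.0654, 0.5134, 0.4061) x4=(1.3033, 1.3903, 0.9497)
step 22: x0=(-1.4761, 1.6886, -1.3092) x1=(0.6798, 0.6029, -1.2370) x2=(-1.2509, 1.5235, 0.2090) x3=(2.0810, 0.5346, 0.4277) x4=(1.3229, 1.3724, 0.9661)
step 23: x0=(-1.4668, 1.7071, -1.3219) x1=(0.7135, 0.6195, -1.2615) x2=(-1.2324, 1.5149, 0.2086) x3=(2.0960, 0.5561, 0.4493) x4=(1.3427, 1.3539, 0.9819)
step 24: x0=(-1.4570, 1.7254, -1.3343) x1=(0.7472, 0.6362, -1.2857) x2=(-1.2136, 1.5062, 0.2078) x3=(2.1102, 0.5782, 0.4710) x4=(1.3627, 1.3349, 0.9970)
step 25: x0=(-1.4469, 1.7435, -1.3464) x1=(0.7810, 0.6530, -1.3095) x2=(-1.1944, 1.4975, 0.2067) x3=(2.1238, 0.6007, 0.4926) x4=(1.3830, 1.3155, 1.0116)
step 26: x0=(-1.4363, 1.7615, -1.3583) x1=(0.8147, 0.6699, -1.3330) x2=(-1.1749, 1.4886, 0.2053) x3=(2.1366, 0.6236, 0.5143) x4=(1.4036, 1.2954, 1.0255)
step 27: x0=(-1.4255, 1.7792, -1.3699) x1=(0.8485, 0.6869, -1.3561) x2=(-1.1551, 1.4797, 0.2036) x3=(2.1487, 0.6471, 0.5360) x4=(1.4246, 1.2749, 1.0388)
step 28: x0=(-1.4142, 1.7968, -1.3812) x1=(0.8823, 0.7040, -1.3789) x2=(-1.1349, 1.4708, 0.2016) x3=(2.1600, 0.6710, 0.5578) x4=(1.4460, 1.2538, 1.0514)
step 29: x0=(-1.4026, 1.8142, -1.3923) x1=(0.9161, 0.7212, -1.4014) x2=(-1.1143, 1.4618, 0.1993) x3=(2.1704, 0.6955, 0.5798) x4=(1.4679, 1.2321, 1.0632)

(-1.4026, 1.8142, -1.3923)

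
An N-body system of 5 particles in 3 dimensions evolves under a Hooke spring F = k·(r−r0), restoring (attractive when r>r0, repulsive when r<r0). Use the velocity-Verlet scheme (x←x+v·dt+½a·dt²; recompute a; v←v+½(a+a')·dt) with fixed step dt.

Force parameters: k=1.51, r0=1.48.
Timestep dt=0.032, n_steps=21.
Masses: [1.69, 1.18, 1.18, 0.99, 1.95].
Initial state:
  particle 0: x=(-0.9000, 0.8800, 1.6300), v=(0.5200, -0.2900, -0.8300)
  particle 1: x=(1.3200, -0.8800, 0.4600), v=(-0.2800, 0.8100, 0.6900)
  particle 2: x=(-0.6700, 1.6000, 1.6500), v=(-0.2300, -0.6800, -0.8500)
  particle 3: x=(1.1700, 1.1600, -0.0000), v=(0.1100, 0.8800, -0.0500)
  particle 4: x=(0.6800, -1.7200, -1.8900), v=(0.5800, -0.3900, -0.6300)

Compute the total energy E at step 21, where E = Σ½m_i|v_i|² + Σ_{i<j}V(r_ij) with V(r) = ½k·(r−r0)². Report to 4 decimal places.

31.8241

step 0: x0=(-0.9000, 0.8800, 1.6300) x1=(1.3200, -0.8800, 0.4600) x2=(-0.6700, 1.6000, 1.6500) x3=(1.1700, 1.1600, -0.0000) x4=(0.6800, -1.7200, -1.8900)
step 1: x0=(-0.8820, 0.8692, 1.6017) x1=(1.3093, -0.8524, 0.4822) x2=(-0.6754, 1.5761, 1.6203) x3=(1.1720, 1.1864, -0.0013) x4=(0.6980, -1.7300, -1.9074)
step 2: x0=(-0.8614, 0.8555, 1.5701) x1=(1.2954, -0.8216, 0.5044) x2=(-0.6768, 1.5481, 1.5857) x3=(1.1711, 1.2093, -0.0019) x4=(0.7148, -1.7352, -1.9192)
step 3: x0=(-0.8382, 0.8389, 1.5352) x1=(1.2782, -0.7878, 0.5264) x2=(-0.6742, 1.5162, 1.5462) x3=(1.1674, 1.2286, -0.0020) x4=(0.7303, -1.7354, -1.9255)
step 4: x0=(-0.8125, 0.8194, 1.4971) x1=(1.2580, -0.7511, 0.5482) x2=(-0.6678, 1.4806, 1.5021) x3=(1.1608, 1.2442, -0.0017) x4=(0.7447, -1.7308, -1.9262)
step 5: x0=(-0.7844, 0.7972, 1.4559) x1=(1.2348, -0.7117, 0.5695) x2=(-0.6577, 1.4413, 1.4534) x3=(1.1515, 1.2560, -0.0010) x4=(0.7578, -1.7213, -1.9213)
step 6: x0=(-0.7540, 0.7721, 1.4117) x1=(1.2089, -0.6700, 0.5903) x2=(-0.6440, 1.3988, 1.4004) x3=(1.1397, 1.2640, -0.0001) x4=(0.7696, -1.7069, -1.9111)
step 7: x0=(-0.7213, 0.7445, 1.3647) x1=(1.1805, -0.6260, 0.6103) x2=(-0.6268, 1.3531, 1.3432) x3=(1.1255, 1.2683, 0.0009) x4=(0.7803, -1.6878, -1.8955)
step 8: x0=(-0.6865, 0.7143, 1.3150) x1=(1.1496, -0.5802, 0.6294) x2=(-0.6063, 1.3046, 1.2821) x3=(1.1090, 1.2690, 0.0020) x4=(0.7896, -1.6640, -1.8746)
step 9: x0=(-0.6498, 0.6815, 1.2629) x1=(1.1167, -0.5327, 0.6475) x2=(-0.5827, 1.2535, 1.2172) x3=(1.0904, 1.2659, 0.0029) x4=(0.7978, -1.6357, -1.8486)
step 10: x0=(-0.6112, 0.6465, 1.2083) x1=(1.0818, -0.4838, 0.6645) x2=(-0.5562, 1.2001, 1.1487) x3=(1.0699, 1.2594, 0.0036) x4=(0.8047, -1.6029, -1.8177)
step 11: x0=(-0.5709, 0.6091, 1.1517) x1=(1.0453, -0.4338, 0.6802) x2=(-0.5271, 1.1446, 1.0770) x3=(1.0477, 1.2494, 0.0039) x4=(0.8104, -1.5659, -1.7819)
step 12: x0=(-0.5291, 0.5696, 1.0930) x1=(1.0074, -0.3830, 0.6947) x2=(-0.4955, 1.0874, 1.0022) x3=(1.0240, 1.2362, 0.0038) x4=(0.8150, -1.5247, -1.7416)
step 13: x0=(-0.4860, 0.5281, 1.0326) x1=(0.9683, -0.3318, 0.7078) x2=(-0.4619, 1.0287, 0.9245) x3=(0.9991, 1.2199, 0.0031) x4=(0.8184, -1.4797, -1.6970)
step 14: x0=(-0.4417, 0.4846, 0.9707) x1=(0.9285, -0.2803, 0.7195) x2=(-0.4263, 0.9688, 0.8442) x3=(0.9731, 1.2007, 0.0017) x4=(0.8207, -1.4309, -1.6482)
step 15: x0=(-0.3964, 0.4394, 0.9074) x1=(0.8881, -0.2289, 0.7298) x2=(-0.3892, 0.9079, 0.7615) x3=(0.9463, 1.1789, -0.0004) x4=(0.8220, -1.3786, -1.5955)
step 16: x0=(-0.3503, 0.3925, 0.8429) x1=(0.8475, -0.1778, 0.7388) x2=(-0.3509, 0.8464, 0.6766) x3=(0.9189, 1.1546, -0.0035) x4=(0.8222, -1.3230, -1.5392)
step 17: x0=(-0.3036, 0.3441, 0.7776) x1=(0.8069, -0.1274, 0.7464) x2=(-0.3116, 0.7845, 0.5896) x3=(0.8912, 1.1283, -0.0075) x4=(0.8214, -1.2644, -1.4795)
step 18: x0=(-0.2565, 0.2942, 0.7114) x1=(0.7667, -0.0776, 0.7529) x2=(-0.2717, 0.7223, 0.5007) x3=(0.8634, 1.1001, -0.0126) x4=(0.8198, -1.2031, -1.4169)
step 19: x0=(-0.2092, 0.2430, 0.6447) x1=(0.7272, -0.0289, 0.7583) x2=(-0.2315, 0.6602, 0.4100) x3=(0.8357, 1.0704, -0.0188) x4=(0.8173, -1.1392, -1.3514)
step 20: x0=(-0.1618, 0.1906, 0.5776) x1=(0.6886, 0.0188, 0.7630) x2=(-0.1912, 0.5981, 0.3177) x3=(0.8084, 1.0395, -0.0262) x4=(0.8141, -1.0731, -1.2836)
step 21: x0=(-0.1147, 0.1371, 0.5103) x1=(0.6511, 0.0654, 0.7672) x2=(-0.1513, 0.5363, 0.2238) x3=(0.7816, 1.0078, -0.0346) x4=(0.8102, -1.0052, -1.2137)
step 0 velocities: v0=(0.5200, -0.2900, -0.8300) v1=(-0.2800, 0.8100, 0.6900) v2=(-0.2300, -0.6800, -0.8500) v3=(0.1100, 0.8800, -0.0500) v4=(0.5800, -0.3900, -0.6300)
step 0: KE=3.5800, PE=28.2634, E=31.8434
step 21 velocities: v0=(1.4702, -1.6907, -2.1081) v1=(-1.1524, 1.4407, 0.1279) v2=(1.2418, -1.9263, -2.9599) v3=(-0.8256, -0.9987, -0.2829) v4=(-0.1312, 2.1502, 2.2129)
step 21: KE=28.4530, PE=3.3711, E=31.8241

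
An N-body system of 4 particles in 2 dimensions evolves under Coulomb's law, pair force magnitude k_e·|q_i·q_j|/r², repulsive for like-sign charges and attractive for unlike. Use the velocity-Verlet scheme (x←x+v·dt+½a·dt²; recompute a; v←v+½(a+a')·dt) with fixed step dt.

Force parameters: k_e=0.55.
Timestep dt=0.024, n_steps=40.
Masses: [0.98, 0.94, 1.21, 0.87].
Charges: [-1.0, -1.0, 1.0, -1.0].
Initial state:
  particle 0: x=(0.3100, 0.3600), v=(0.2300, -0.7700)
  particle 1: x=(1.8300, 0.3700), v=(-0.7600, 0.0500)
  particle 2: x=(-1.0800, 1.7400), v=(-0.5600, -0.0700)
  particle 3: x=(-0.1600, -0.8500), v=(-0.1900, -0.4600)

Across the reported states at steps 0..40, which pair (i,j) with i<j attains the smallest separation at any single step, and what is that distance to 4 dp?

pair (0,1), distance 1.1143

step 0: x0=(0.3100, 0.3600) x1=(1.8300, 0.3700) x2=(-1.0800, 1.7400) x3=(-0.1600, -0.8500)
step 1: x0=(0.3155, 0.3416) x1=(1.8118, 0.3712) x2=(-1.0934, 1.7383) x3=(-0.1646, -0.8611)
step 2: x0=(0.3208, 0.3235) x1=(1.7939, 0.3725) x2=(-1.1067, 1.7365) x3=(-0.1694, -0.8725)
step 3: x0=(0.3260, 0.3056) x1=(1.7761, 0.3738) x2=(-1.1200, 1.7346) x3=(-0.1744, -0.8840)
step 4: x0=(0.3310, 0.2879) x1=(1.7584, 0.3752) x2=(-1.1331, 1.7326) x3=(-0.1795, -0.8957)
step 5: x0=(0.3360, 0.2705) x1=(1.7410, 0.3766) x2=(-1.1462, 1.7305) x3=(-0.1847, -0.9076)
step 6: x0=(0.3407, 0.2533) x1=(1.7238, 0.3781) x2=(-1.1592, 1.7283) x3=(-0.1902, -0.9197)
step 7: x0=(0.3454, 0.2363) x1=(1.7067, 0.3797) x2=(-1.1721, 1.7261) x3=(-0.1957, -0.9320)
step 8: x0=(0.3499, 0.2194) x1=(1.6899, 0.3813) x2=(-1.1850, 1.7238) x3=(-0.2015, -0.9445)
step 9: x0=(0.3543, 0.2028) x1=(1.6732, 0.3831) x2=(-1.1977, 1.7213) x3=(-0.2074, -0.9572)
step 10: x0=(0.3585, 0.1864) x1=(1.6568, 0.3848) x2=(-1.2104, 1.7189) x3=(-0.2135, -0.9701)
step 11: x0=(0.3625, 0.1702) x1=(1.6406, 0.3867) x2=(-1.2230, 1.7163) x3=(-0.2197, -0.9832)
step 12: x0=(0.3665, 0.1542) x1=(1.6246, 0.3887) x2=(-1.2356, 1.7136) x3=(-0.2262, -0.9964)
step 13: x0=(0.3702, 0.1384) x1=(1.6088, 0.3907) x2=(-1.2481, 1.7109) x3=(-0.2327, -1.0099)
step 14: x0=(0.3739, 0.1227) x1=(1.5932, 0.3928) x2=(-1.2605, 1.7081) x3=(-0.2395, -1.0236)
step 15: x0=(0.3773, 0.1072) x1=(1.5779, 0.3951) x2=(-1.2728, 1.7052) x3=(-0.2464, -1.0374)
step 16: x0=(0.3806, 0.0918) x1=(1.5628, 0.3974) x2=(-1.2851, 1.7023) x3=(-0.2535, -1.0515)
step 17: x0=(0.3837, 0.0767) x1=(1.5480, 0.3999) x2=(-1.2973, 1.6993) x3=(-0.2608, -1.0657)
step 18: x0=(0.3867, 0.0616) x1=(1.5334, 0.4024) x2=(-1.3094, 1.6962) x3=(-0.2682, -1.0801)
step 19: x0=(0.3895, 0.0467) x1=(1.5190, 0.4051) x2=(-1.3215, 1.6930) x3=(-0.2758, -1.0947)
step 20: x0=(0.3922, 0.0319) x1=(1.5049, 0.4079) x2=(-1.3334, 1.6898) x3=(-0.2836, -1.1095)
step 21: x0=(0.3946, 0.0173) x1=(1.4910, 0.4109) x2=(-1.3454, 1.6865) x3=(-0.2916, -1.1245)
step 22: x0=(0.3969, 0.0027) x1=(1.4774, 0.4139) x2=(-1.3572, 1.6831) x3=(-0.2997, -1.1396)
step 23: x0=(0.3991, -0.0117) x1=(1.4640, 0.4172) x2=(-1.3690, 1.6797) x3=(-0.3080, -1.1550)
step 24: x0=(0.4010, -0.0260) x1=(1.4508, 0.4205) x2=(-1.3807, 1.6761) x3=(-0.3164, -1.1705)
step 25: x0=(0.4028, -0.0403) x1=(1.4380, 0.4241) x2=(-1.3924, 1.6726) x3=(-0.3251, -1.1861)
step 26: x0=(0.4044, -0.0544) x1=(1.4253, 0.4278) x2=(-1.4040, 1.6689) x3=(-0.3339, -1.2020)
step 27: x0=(0.4059, -0.0685) x1=(1.4130, 0.4316) x2=(-1.4155, 1.6652) x3=(-0.3428, -1.2180)
step 28: x0=(0.4071, -0.0826) x1=(1.4008, 0.4356) x2=(-1.4269, 1.6614) x3=(-0.3519, -1.2342)
step 29: x0=(0.4082, -0.0965) x1=(1.3889, 0.4399) x2=(-1.4383, 1.6576) x3=(-0.3612, -1.2506)
step 30: x0=(0.4092, -0.1105) x1=(1.3773, 0.4442) x2=(-1.4497, 1.6537) x3=(-0.3707, -1.2671)
step 31: x0=(0.4099, -0.1243) x1=(1.3659, 0.4488) x2=(-1.4609, 1.6497) x3=(-0.3803, -1.2838)
step 32: x0=(0.4105, -0.1382) x1=(1.3547, 0.4536) x2=(-1.4721, 1.6457) x3=(-0.3901, -1.3007)
step 33: x0=(0.4109, -0.1520) x1=(1.3438, 0.4586) x2=(-1.4833, 1.6416) x3=(-0.4000, -1.3177)
step 34: x0=(0.4112, -0.1658) x1=(1.3331, 0.4637) x2=(-1.4944, 1.6374) x3=(-0.4101, -1.3348)
step 35: x0=(0.4113, -0.1795) x1=(1.3227, 0.4691) x2=(-1.5054, 1.6332) x3=(-0.4203, -1.3522)
step 36: x0=(0.4113, -0.1933) x1=(1.3124, 0.4747) x2=(-1.5163, 1.6289) x3=(-0.4307, -1.3696)
step 37: x0=(0.4111, -0.2071) x1=(1.3024, 0.4805) x2=(-1.5272, 1.6246) x3=(-0.4413, -1.3872)
step 38: x0=(0.4107, -0.2208) x1=(1.2926, 0.4865) x2=(-1.5380, 1.6202) x3=(-0.4520, -1.4050)
step 39: x0=(0.4103, -0.2346) x1=(1.2830, 0.4927) x2=(-1.5488, 1.6157) x3=(-0.4628, -1.4229)
step 40: x0=(0.4096, -0.2484) x1=(1.2736, 0.4992) x2=(-1.5595, 1.6112) x3=(-0.4738, -1.4410)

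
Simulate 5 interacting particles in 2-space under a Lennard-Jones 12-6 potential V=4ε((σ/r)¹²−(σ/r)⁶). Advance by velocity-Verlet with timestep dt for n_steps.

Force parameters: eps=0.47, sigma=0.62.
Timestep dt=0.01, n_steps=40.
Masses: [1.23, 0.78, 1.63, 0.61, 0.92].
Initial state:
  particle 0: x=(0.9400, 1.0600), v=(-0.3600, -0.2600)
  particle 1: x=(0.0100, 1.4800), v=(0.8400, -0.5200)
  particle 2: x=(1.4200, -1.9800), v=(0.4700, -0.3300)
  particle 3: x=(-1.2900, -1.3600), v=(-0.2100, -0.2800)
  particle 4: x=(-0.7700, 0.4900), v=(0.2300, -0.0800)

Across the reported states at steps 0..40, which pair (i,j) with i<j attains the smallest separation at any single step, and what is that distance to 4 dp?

pair (0,1), distance 0.6093

step 0: x0=(0.9400, 1.0600) x1=(0.0100, 1.4800) x2=(1.4200, -1.9800) x3=(-1.2900, -1.3600) x4=(-0.7700, 0.4900)
step 1: x0=(0.9364, 1.0574) x1=(0.0184, 1.4748) x2=(1.4247, -1.9833) x3=(-1.2921, -1.3628) x4=(-0.7677, 0.4892)
step 2: x0=(0.9327, 1.0548) x1=(0.0269, 1.4695) x2=(1.4294, -1.9866) x3=(-1.2942, -1.3656) x4=(-0.7654, 0.4884)
step 3: x0=(0.9290, 1.0523) x1=(0.0354, 1.4642) x2=(1.4341, -1.9899) x3=(-1.2963, -1.3684) x4=(-0.7631, 0.4876)
step 4: x0=(0.9253, 1.0497) x1=(0.0440, 1.4589) x2=(1.4388, -1.9932) x3=(-1.2984, -1.3712) x4=(-0.7607, 0.4869)
step 5: x0=(0.9215, 1.0472) x1=(0.0527, 1.4535) x2=(1.4435, -1.9965) x3=(-1.3005, -1.3740) x4=(-0.7584, 0.4861)
step 6: x0=(0.9176, 1.0447) x1=(0.0614, 1.4480) x2=(1.4482, -1.9998) x3=(-1.3026, -1.3768) x4=(-0.7560, 0.4854)
step 7: x0=(0.9137, 1.0423) x1=(0.0703, 1.4425) x2=(1.4529, -2.0031) x3=(-1.3047, -1.3796) x4=(-0.7537, 0.4846)
step 8: x0=(0.9097, 1.0399) x1=(0.0792, 1.4369) x2=(1.4576, -2.0064) x3=(-1.3068, -1.3824) x4=(-0.7513, 0.4839)
step 9: x0=(0.9057, 1.0375) x1=(0.0882, 1.4313) x2=(1.4623, -2.0097) x3=(-1.3089, -1.3852) x4=(-0.7489, 0.4832)
step 10: x0=(0.9015, 1.0351) x1=(0.0973, 1.4256) x2=(1.4670, -2.0130) x3=(-1.3110, -1.3879) x4=(-0.7465, 0.4825)
step 11: x0=(0.8973, 1.0328) x1=(0.1065, 1.4199) x2=(1.4717, -2.0163) x3=(-1.3131, -1.3907) x4=(-0.7441, 0.4818)
step 12: x0=(0.8930, 1.0305) x1=(0.1159, 1.4140) x2=(1.4764, -2.0196) x3=(-1.3152, -1.3935) x4=(-0.7417, 0.4811)
step 13: x0=(0.8887, 1.0283) x1=(0.1254, 1.4081) x2=(1.4811, -2.0229) x3=(-1.3173, -1.3963) x4=(-0.7393, 0.4804)
step 14: x0=(0.8842, 1.0261) x1=(0.1350, 1.4021) x2=(1.4858, -2.0262) x3=(-1.3194, -1.3991) x4=(-0.7369, 0.4798)
step 15: x0=(0.8796, 1.0239) x1=(0.1448, 1.3959) x2=(1.4905, -2.0295) x3=(-1.3215, -1.4019) x4=(-0.7344, 0.4791)
step 16: x0=(0.8749, 1.0219) x1=(0.1548, 1.3897) x2=(1.4952, -2.0328) x3=(-1.3235, -1.4047) x4=(-0.7320, 0.4785)
step 17: x0=(0.8700, 1.0199) x1=(0.1650, 1.3834) x2=(1.4999, -2.0361) x3=(-1.3256, -1.4075) x4=(-0.7295, 0.4778)
step 18: x0=(0.8651, 1.0179) x1=(0.1753, 1.3770) x2=(1.5046, -2.0394) x3=(-1.3277, -1.4102) x4=(-0.7270, 0.4772)
step 19: x0=(0.8600, 1.0160) x1=(0.1859, 1.3704) x2=(1.5093, -2.0427) x3=(-1.3298, -1.4130) x4=(-0.7246, 0.4766)
step 20: x0=(0.8547, 1.0142) x1=(0.1966, 1.3637) x2=(1.5140, -2.0460) x3=(-1.3319, -1.4158) x4=(-0.7221, 0.4760)
step 21: x0=(0.8494, 1.0125) x1=(0.2075, 1.3569) x2=(1.5187, -2.0493) x3=(-1.3340, -1.4186) x4=(-0.7196, 0.4753)
step 22: x0=(0.8439, 1.0108) x1=(0.2186, 1.3501) x2=(1.5234, -2.0526) x3=(-1.3361, -1.4214) x4=(-0.7171, 0.4747)
step 23: x0=(0.8384, 1.0091) x1=(0.2297, 1.3431) x2=(1.5281, -2.0559) x3=(-1.3382, -1.4241) x4=(-0.7145, 0.4742)
step 24: x0=(0.8329, 1.0074) x1=(0.2409, 1.3362) x2=(1.5328, -2.0592) x3=(-1.3403, -1.4269) x4=(-0.7120, 0.4736)
step 25: x0=(0.8275, 1.0057) x1=(0.2518, 1.3293) x2=(1.5375, -2.0625) x3=(-1.3424, -1.4297) x4=(-0.7095, 0.4730)
step 26: x0=(0.8224, 1.0038) x1=(0.2622, 1.3227) x2=(1.5422, -2.0658) x3=(-1.3445, -1.4325) x4=(-0.7069, 0.4724)
step 27: x0=(0.8179, 1.0016) x1=(0.2717, 1.3166) x2=(1.5469, -2.0691) x3=(-1.3466, -1.4352) x4=(-0.7043, 0.4719)
step 28: x0=(0.8143, 0.9988) x1=(0.2798, 1.3114) x2=(1.5516, -2.0724) x3=(-1.3487, -1.4380) x4=(-0.7018, 0.4713)
step 29: x0=(0.8120, 0.9953) x1=(0.2858, 1.3073) x2=(1.5563, -2.0757) x3=(-1.3507, -1.4408) x4=(-0.6992, 0.4708)
step 30: x0=(0.8114, 0.9908) x1=(0.2892, 1.3048) x2=(1.5610, -2.0790) x3=(-1.3528, -1.4436) x4=(-0.6966, 0.4703)
step 31: x0=(0.8125, 0.9852) x1=(0.2898, 1.3039) x2=(1.5657, -2.0823) x3=(-1.3549, -1.4463) x4=(-0.6940, 0.4697)
step 32: x0=(0.8151, 0.9787) x1=(0.2880, 1.3045) x2=(1.5704, -2.0856) x3=(-1.3570, -1.4491) x4=(-0.6913, 0.4692)
step 33: x0=(0.8191, 0.9714) x1=(0.2841, 1.3064) x2=(1.5751, -2.0889) x3=(-1.3591, -1.4519) x4=(-0.6887, 0.4687)
step 34: x0=(0.8239, 0.9635) x1=(0.2788, 1.3091) x2=(1.5798, -2.0922) x3=(-1.3612, -1.4547) x4=(-0.6861, 0.4682)
step 35: x0=(0.8293, 0.9553) x1=(0.2726, 1.3123) x2=(1.5845, -2.0955) x3=(-1.3633, -1.4574) x4=(-0.6834, 0.4677)
step 36: x0=(0.8349, 0.9469) x1=(0.2660, 1.3159) x2=(1.5892, -2.0988) x3=(-1.3654, -1.4602) x4=(-0.6807, 0.4672)
step 37: x0=(0.8407, 0.9385) x1=(0.2592, 1.3195) x2=(1.5939, -2.1021) x3=(-1.3674, -1.4630) x4=(-0.6781, 0.4667)
step 38: x0=(0.8464, 0.9300) x1=(0.2524, 1.3231) x2=(1.5986, -2.1054) x3=(-1.3695, -1.4657) x4=(-0.6754, 0.4663)
step 39: x0=(0.8521, 0.9216) x1=(0.2456, 1.3267) x2=(1.6033, -2.1087) x3=(-1.3716, -1.4685) x4=(-0.6727, 0.4658)
step 40: x0=(0.8577, 0.9132) x1=(0.2390, 1.3301) x2=(1.6080, -2.1120) x3=(-1.3737, -1.4713) x4=(-0.6700, 0.4654)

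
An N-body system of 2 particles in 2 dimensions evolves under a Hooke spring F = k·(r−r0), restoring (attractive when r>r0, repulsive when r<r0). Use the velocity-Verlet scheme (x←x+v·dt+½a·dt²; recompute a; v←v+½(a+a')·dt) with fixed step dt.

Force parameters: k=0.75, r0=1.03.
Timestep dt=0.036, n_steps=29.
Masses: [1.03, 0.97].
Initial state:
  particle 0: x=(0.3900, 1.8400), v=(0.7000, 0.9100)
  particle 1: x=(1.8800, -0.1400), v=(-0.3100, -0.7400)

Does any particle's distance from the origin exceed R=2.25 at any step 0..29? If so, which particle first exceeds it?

yes, particle 0

step 0: x0=(0.3900, 1.8400) x1=(1.8800, -0.1400)
step 1: x0=(0.4156, 1.8722) x1=(1.8684, -0.1661)
step 2: x0=(0.4420, 1.9033) x1=(1.8560, -0.1909)
step 3: x0=(0.4692, 1.9332) x1=(1.8427, -0.2145)
step 4: x0=(0.4972, 1.9619) x1=(1.8285, -0.2369)
step 5: x0=(0.5260, 1.9894) x1=(1.8136, -0.2579)
step 6: x0=(0.5554, 2.0156) x1=(1.7979, -0.2775)
step 7: x0=(0.5856, 2.0404) x1=(1.7815, -0.2958)
step 8: x0=(0.6165, 2.0640) x1=(1.7643, -0.3126)
step 9: x0=(0.6480, 2.0861) x1=(1.7465, -0.3280)
step 10: x0=(0.6801, 2.1069) x1=(1.7279, -0.3419)
step 11: x0=(0.7129, 2.1263) x1=(1.7087, -0.3544)
step 12: x0=(0.7462, 2.1442) x1=(1.6889, -0.3652)
step 13: x0=(0.7801, 2.1606) x1=(1.6685, -0.3746)
step 14: x0=(0.8145, 2.1756) x1=(1.6476, -0.3823)
step 15: x0=(0.8494, 2.1891) x1=(1.6262, -0.3885)
step 16: x0=(0.8847, 2.2011) x1=(1.6042, -0.3931)
step 17: x0=(0.9205, 2.2116) x1=(1.5819, -0.3961)
step 18: x0=(0.9567, 2.2205) x1=(1.5591, -0.3974)
step 19: x0=(0.9932, 2.2280) x1=(1.5359, -0.3972)
step 20: x0=(1.0300, 2.2339) x1=(1.5124, -0.3953)
step 21: x0=(1.0671, 2.2383) x1=(1.4886, -0.3918)
step 22: x0=(1.1044, 2.2411) x1=(1.4646, -0.3867)
step 23: x0=(1.1419, 2.2425) x1=(1.4403, -0.3800)
step 24: x0=(1.1797, 2.2423) x1=(1.4159, -0.3717)
step 25: x0=(1.2175, 2.2407) x1=(1.3913, -0.3618)
step 26: x0=(1.2555, 2.2375) x1=(1.3666, -0.3503)
step 27: x0=(1.2935, 2.2329) x1=(1.3418, -0.3373)
step 28: x0=(1.3315, 2.2268) x1=(1.3170, -0.3227)
step 29: x0=(1.3695, 2.2193) x1=(1.2922, -0.3066)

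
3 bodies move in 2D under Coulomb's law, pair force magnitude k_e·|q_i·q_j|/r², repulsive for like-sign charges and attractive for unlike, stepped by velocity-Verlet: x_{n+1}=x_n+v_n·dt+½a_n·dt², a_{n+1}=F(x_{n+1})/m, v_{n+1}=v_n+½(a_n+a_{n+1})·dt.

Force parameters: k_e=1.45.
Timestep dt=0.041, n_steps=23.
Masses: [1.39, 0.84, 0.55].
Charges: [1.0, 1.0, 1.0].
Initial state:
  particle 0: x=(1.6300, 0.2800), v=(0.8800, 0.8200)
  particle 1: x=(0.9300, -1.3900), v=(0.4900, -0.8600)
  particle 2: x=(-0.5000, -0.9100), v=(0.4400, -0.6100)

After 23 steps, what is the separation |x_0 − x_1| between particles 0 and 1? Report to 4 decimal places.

3.7235

step 0: x0=(1.6300, 0.2800) x1=(0.9300, -1.3900) x2=(-0.5000, -0.9100)
step 1: x0=(1.6663, 0.3139) x1=(0.9505, -1.4259) x2=(-0.4832, -0.9349)
step 2: x0=(1.7031, 0.3485) x1=(0.9719, -1.4629) x2=(-0.4689, -0.9595)
step 3: x0=(1.7402, 0.3836) x1=(0.9942, -1.5011) x2=(-0.4569, -0.9838)
step 4: x0=(1.7777, 0.4192) x1=(1.0174, -1.5403) x2=(-0.4473, -1.0079)
step 5: x0=(1.8156, 0.4554) x1=(1.0415, -1.5805) x2=(-0.4399, -1.0317)
step 6: x0=(1.8538, 0.4920) x1=(1.0664, -1.6217) x2=(-0.4347, -1.0552)
step 7: x0=(1.8924, 0.5291) x1=(1.0922, -1.6639) x2=(-0.4315, -1.0784)
step 8: x0=(1.9312, 0.5666) x1=(1.1189, -1.7069) x2=(-0.4304, -1.1014)
step 9: x0=(1.9703, 0.6045) x1=(1.1463, -1.7508) x2=(-0.4312, -1.1240)
step 10: x0=(2.0096, 0.6428) x1=(1.1746, -1.7955) x2=(-0.4339, -1.1464)
step 11: x0=(2.0492, 0.6814) x1=(1.2035, -1.8410) x2=(-0.4383, -1.1685)
step 12: x0=(2.0890, 0.7204) x1=(1.2332, -1.8872) x2=(-0.4443, -1.1904)
step 13: x0=(2.1291, 0.7597) x1=(1.2636, -1.9341) x2=(-0.4520, -1.2120)
step 14: x0=(2.1693, 0.7994) x1=(1.2947, -1.9817) x2=(-0.4612, -1.2334)
step 15: x0=(2.2097, 0.8393) x1=(1.3264, -2.0300) x2=(-0.4718, -1.2545)
step 16: x0=(2.2503, 0.8795) x1=(1.3587, -2.0788) x2=(-0.4838, -1.2755)
step 17: x0=(2.2910, 0.9200) x1=(1.3915, -2.1282) x2=(-0.4971, -1.2962)
step 18: x0=(2.3319, 0.9607) x1=(1.4249, -2.1782) x2=(-0.5116, -1.3167)
step 19: x0=(2.3730, 1.0017) x1=(1.4588, -2.2287) x2=(-0.5272, -1.3370)
step 20: x0=(2.4142, 1.0429) x1=(1.4933, -2.2796) x2=(-0.5440, -1.3571)
step 21: x0=(2.4555, 1.0843) x1=(1.5281, -2.3311) x2=(-0.5618, -1.3771)
step 22: x0=(2.4970, 1.1259) x1=(1.5634, -2.3830) x2=(-0.5806, -1.3969)
step 23: x0=(2.5386, 1.1677) x1=(1.5991, -2.4354) x2=(-0.6003, -1.4165)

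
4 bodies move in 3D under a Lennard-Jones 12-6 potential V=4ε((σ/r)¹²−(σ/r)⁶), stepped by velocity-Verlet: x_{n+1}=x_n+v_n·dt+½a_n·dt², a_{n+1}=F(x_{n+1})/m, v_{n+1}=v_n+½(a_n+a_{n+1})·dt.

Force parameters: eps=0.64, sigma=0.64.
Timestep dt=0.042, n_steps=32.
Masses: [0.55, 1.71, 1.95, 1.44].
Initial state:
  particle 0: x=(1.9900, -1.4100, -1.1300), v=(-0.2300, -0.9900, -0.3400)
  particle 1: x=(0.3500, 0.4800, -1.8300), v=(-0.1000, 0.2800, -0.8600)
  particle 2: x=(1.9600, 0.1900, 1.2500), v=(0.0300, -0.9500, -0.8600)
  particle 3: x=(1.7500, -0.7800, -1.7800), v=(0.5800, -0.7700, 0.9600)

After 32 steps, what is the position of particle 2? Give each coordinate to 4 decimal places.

(2.0026, -1.0913, 0.0869)

step 0: x0=(1.9900, -1.4100, -1.1300) x1=(0.3500, 0.4800, -1.8300) x2=(1.9600, 0.1900, 1.2500) x3=(1.7500, -0.7800, -1.7800)
step 1: x0=(1.9798, -1.4501, -1.1458) x1=(0.3458, 0.4918, -1.8661) x2=(1.9613, 0.1501, 1.2139) x3=(1.7746, -0.8129, -1.7391)
step 2: x0=(1.9683, -1.4864, -1.1651) x1=(0.3416, 0.5035, -1.9022) x2=(1.9625, 0.1102, 1.1778) x3=(1.7996, -0.8472, -1.6969)
step 3: x0=(1.9555, -1.5176, -1.1887) x1=(0.3374, 0.5152, -1.9384) x2=(1.9638, 0.0703, 1.1416) x3=(1.8251, -0.8835, -1.6530)
step 4: x0=(1.9415, -1.5427, -1.2167) x1=(0.3333, 0.5270, -1.9745) x2=(1.9650, 0.0304, 1.1055) x3=(1.8511, -0.9221, -1.6074)
step 5: x0=(1.9269, -1.5641, -1.2471) x1=(0.3291, 0.5387, -2.0106) x2=(1.9663, -0.0095, 1.0694) x3=(1.8773, -0.9621, -1.5609)
step 6: x0=(1.9137, -1.6024, -1.2687) x1=(0.3249, 0.5504, -2.0467) x2=(1.9676, -0.0494, 1.0333) x3=(1.9030, -0.9957, -1.5178)
step 7: x0=(1.9013, -1.6841, -1.2724) x1=(0.3208, 0.5622, -2.0828) x2=(1.9688, -0.0893, 0.9971) x3=(1.9284, -1.0126, -1.4816)
step 8: x0=(1.8886, -1.7708, -1.2745) x1=(0.3166, 0.5739, -2.1189) x2=(1.9701, -0.1292, 0.9610) x3=(1.9538, -1.0277, -1.4459)
step 9: x0=(1.8766, -1.8507, -1.2783) x1=(0.3125, 0.5856, -2.1550) x2=(1.9713, -0.1691, 0.9249) x3=(1.9791, -1.0454, -1.4096)
step 10: x0=(1.8654, -1.9233, -1.2832) x1=(0.3083, 0.5973, -2.1911) x2=(1.9726, -0.2090, 0.8887) x3=(2.0039, -1.0658, -1.3728)
step 11: x0=(1.8553, -1.9901, -1.2887) x1=(0.3041, 0.6090, -2.2272) x2=(1.9739, -0.2489, 0.8526) x3=(2.0284, -1.0884, -1.3358)
step 12: x0=(1.8460, -2.0522, -1.2945) x1=(0.3000, 0.6207, -2.2634) x2=(1.9751, -0.2888, 0.8165) x3=(2.0526, -1.1129, -1.2988)
step 13: x0=(1.8375, -2.1107, -1.3003) x1=(0.2958, 0.6325, -2.2995) x2=(1.9764, -0.3288, 0.7803) x3=(2.0765, -1.1387, -1.2617)
step 14: x0=(1.8297, -2.1664, -1.3059) x1=(0.2917, 0.6442, -2.3356) x2=(1.9776, -0.3687, 0.7442) x3=(2.1001, -1.1656, -1.2246)
step 15: x0=(1.8225, -2.2199, -1.3114) x1=(0.2875, 0.6559, -2.3717) x2=(1.9789, -0.4086, 0.7080) x3=(2.1234, -1.1933, -1.1876)
step 16: x0=(1.8158, -2.2716, -1.3167) x1=(0.2834, 0.6676, -2.4078) x2=(1.9802, -0.4485, 0.6719) x3=(2.1466, -1.2216, -1.1507)
step 17: x0=(1.8095, -2.3220, -1.3217) x1=(0.2792, 0.6793, -2.4439) x2=(1.9814, -0.4884, 0.6357) x3=(2.1696, -1.2505, -1.1139)
step 18: x0=(1.8036, -2.3712, -1.3266) x1=(0.2751, 0.6910, -2.4800) x2=(1.9827, -0.5283, 0.5995) x3=(2.1924, -1.2799, -1.0771)
step 19: x0=(1.7981, -2.4195, -1.3312) x1=(0.2709, 0.7027, -2.5161) x2=(1.9839, -0.5683, 0.5633) x3=(2.2152, -1.3095, -1.0404)
step 20: x0=(1.7928, -2.4671, -1.3356) x1=(0.2668, 0.7144, -2.5522) x2=(1.9852, -0.6082, 0.5271) x3=(2.2378, -1.3395, -1.0038)
step 21: x0=(1.7878, -2.5141, -1.3399) x1=(0.2626, 0.7261, -2.5883) x2=(1.9865, -0.6482, 0.4909) x3=(2.2603, -1.3696, -0.9671)
step 22: x0=(1.7829, -2.5606, -1.3439) x1=(0.2585, 0.7379, -2.6244) x2=(1.9877, -0.6881, 0.4547) x3=(2.2828, -1.3999, -0.9306)
step 23: x0=(1.7782, -2.6067, -1.3479) x1=(0.2543, 0.7496, -2.6605) x2=(1.9890, -0.7281, 0.4184) x3=(2.3051, -1.4304, -0.8940)
step 24: x0=(1.7737, -2.6525, -1.3517) x1=(0.2502, 0.7613, -2.6966) x2=(1.9903, -0.7681, 0.3820) x3=(2.3274, -1.4609, -0.8574)
step 25: x0=(1.7693, -2.6980, -1.3554) x1=(0.2460, 0.7730, -2.7327) x2=(1.9916, -0.8081, 0.3457) x3=(2.3497, -1.4915, -0.8208)
step 26: x0=(1.7650, -2.7433, -1.3590) x1=(0.2419, 0.7847, -2.7688) x2=(1.9929, -0.8482, 0.3092) x3=(2.3718, -1.5221, -0.7841)
step 27: x0=(1.7607, -2.7884, -1.3626) x1=(0.2377, 0.7964, -2.8049) x2=(1.9943, -0.8884, 0.2726) x3=(2.3939, -1.5527, -0.7473)
step 28: x0=(1.7566, -2.8334, -1.3660) x1=(0.2336, 0.8081, -2.8410) x2=(1.9957, -0.9286, 0.2359) x3=(2.4159, -1.5833, -0.7104)
step 29: x0=(1.7525, -2.8782, -1.3694) x1=(0.2295, 0.8198, -2.8771) x2=(1.9972, -0.9689, 0.1991) x3=(2.4378, -1.6137, -0.6732)
step 30: x0=(1.7485, -2.9230, -1.3727) x1=(0.2253, 0.8315, -2.9132) x2=(1.9988, -1.0095, 0.1620) x3=(2.4595, -1.6439, -0.6358)
step 31: x0=(1.7445, -2.9676, -1.3760) x1=(0.2212, 0.8432, -2.9493) x2=(2.0006, -1.0502, 0.1246) x3=(2.4809, -1.6739, -0.5980)
step 32: x0=(1.7406, -3.0122, -1.3792) x1=(0.2170, 0.8549, -2.9854) x2=(2.0026, -1.0913, 0.0869) x3=(2.5020, -1.7034, -0.5597)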